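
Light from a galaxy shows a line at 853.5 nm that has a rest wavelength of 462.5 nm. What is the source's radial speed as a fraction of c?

0.546

λ'/λ₀ = 1.8454 > 1 (redshift), so the source is receding.
λ'/λ₀ = √((1 + β)/(1 − β)) for a receding source ⇒ β = (r² − 1)/(r² + 1) with r = λ'/λ₀.
β = (3.4055 − 1)/(3.4055 + 1) ≈ 0.546.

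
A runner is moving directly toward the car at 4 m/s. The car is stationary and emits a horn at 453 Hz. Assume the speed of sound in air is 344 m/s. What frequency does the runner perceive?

458 Hz

Only the observer moves, toward the source, so f' = f · (v + v_o)/v.
f' = 453 × (344 + 4)/344 = 453 × 348/344 ≈ 458 Hz.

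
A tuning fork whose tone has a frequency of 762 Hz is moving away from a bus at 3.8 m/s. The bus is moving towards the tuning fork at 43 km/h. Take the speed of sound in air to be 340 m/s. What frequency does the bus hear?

780 Hz

43 km/h = 11.94 m/s.
Both move, so f' = f · (v + v_o)/(v + v_s).
f' = 762 × (340 + 11.94)/(340 + 3.8) = 762 × 351.94/343.8 ≈ 780 Hz.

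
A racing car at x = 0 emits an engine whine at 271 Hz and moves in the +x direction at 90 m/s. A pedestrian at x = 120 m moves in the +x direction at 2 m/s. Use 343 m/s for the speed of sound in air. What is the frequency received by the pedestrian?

365 Hz

The observer lies on the +x side, so the source is heading toward the observer and the observer is heading away from the source.
General Doppler shift: f' = f · (v − v_o)/(v − v_s).
f' = 271 × (343 − 2)/(343 − 90) = 271 × 341/253 ≈ 365 Hz.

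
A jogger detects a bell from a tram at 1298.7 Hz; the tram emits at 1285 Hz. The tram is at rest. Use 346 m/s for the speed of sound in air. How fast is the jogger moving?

f' > f, so the jogger is approaching.
f' = f · (v + v_o)/v ⇒ v_o = v · |f'/f − 1|.
v_o = 346 × |1298.7/1285 − 1| = 346 × 0.01066 ≈ 3.7 m/s.

3.7 m/s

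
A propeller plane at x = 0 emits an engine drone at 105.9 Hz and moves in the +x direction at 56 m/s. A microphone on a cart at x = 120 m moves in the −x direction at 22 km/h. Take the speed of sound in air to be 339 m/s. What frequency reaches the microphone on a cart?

22 km/h = 6.111 m/s.
The observer lies on the +x side, so the source is heading toward the observer and the observer is heading toward the source.
With source approaching and observer approaching, f' = f · (v + v_o)/(v − v_s).
f' = 105.9 × (339 + 6.111)/(339 − 56) = 105.9 × 345.11/283 ≈ 129 Hz.

129 Hz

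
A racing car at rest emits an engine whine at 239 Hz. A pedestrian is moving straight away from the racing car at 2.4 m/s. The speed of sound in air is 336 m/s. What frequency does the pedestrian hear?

Moving observer, stationary source: f' = f · (v − v_o)/v.
f' = 239 × (336 − 2.4)/336 = 239 × 333.6/336 ≈ 237 Hz.

237 Hz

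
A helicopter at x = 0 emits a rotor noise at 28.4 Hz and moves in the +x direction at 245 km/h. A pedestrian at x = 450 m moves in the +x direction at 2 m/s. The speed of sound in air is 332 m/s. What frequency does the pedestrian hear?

245 km/h = 68.06 m/s.
The observer lies on the +x side, so the source is heading toward the observer and the observer is heading away from the source.
General Doppler shift: f' = f · (v − v_o)/(v − v_s).
f' = 28.4 × (332 − 2)/(332 − 68.06) = 28.4 × 330/263.94 ≈ 35.5 Hz.

35.5 Hz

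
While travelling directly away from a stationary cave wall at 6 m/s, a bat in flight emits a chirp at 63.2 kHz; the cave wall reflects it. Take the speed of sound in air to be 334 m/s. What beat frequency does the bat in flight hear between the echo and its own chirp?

The cave wall receives the sound from a moving source: f₁ = f₀ · v/(v + v_e) = 63.2 × 334/340 ≈ 62.08 kHz.
On the return leg the bat in flight is a moving observer: f₂ = f₁ · (v − v_e)/v = 62.08 × 328/334 ≈ 60.97 kHz.
Beat against the emitted tone (with f₀ = 63200 Hz): |f₂ − f₀| = 2v_e·f₀/(v + v_e) = 2 × 6 × 63200/340 ≈ 2231 Hz.

2231 Hz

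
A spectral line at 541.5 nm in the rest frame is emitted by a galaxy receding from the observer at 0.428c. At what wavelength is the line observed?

855.6 nm

Relativistic Doppler for wavelength: λ' = λ₀ · √((1 + β)/(1 − β)).
λ' = 541.5 × √(1.4280/0.5720) = 541.5 × 1.58003 ≈ 855.6 nm.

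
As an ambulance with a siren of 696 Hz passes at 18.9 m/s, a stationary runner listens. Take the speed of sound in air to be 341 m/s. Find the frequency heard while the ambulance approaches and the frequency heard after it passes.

Approaching: f₁ = f · v/(v − v_s) = 696 × 341/322.1 ≈ 737 Hz.
Receding: f₂ = f · v/(v + v_s) = 696 × 341/359.9 ≈ 659 Hz.

737 Hz approaching; 659 Hz receding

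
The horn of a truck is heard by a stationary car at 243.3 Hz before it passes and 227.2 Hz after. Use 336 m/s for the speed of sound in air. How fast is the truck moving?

11.5 m/s

f₁/f₂ = (v + v_s)/(v − v_s), so v_s = v · (f₁ − f₂)/(f₁ + f₂).
v_s = 336 × (243.3 − 227.2)/(243.3 + 227.2) = 336 × 16.1/470.5 ≈ 11.5 m/s.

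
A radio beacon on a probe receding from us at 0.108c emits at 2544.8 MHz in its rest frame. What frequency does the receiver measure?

Relativistic Doppler for frequency: f' = f₀ · √((1 − β)/(1 + β)).
f' = 2544.8 × √(0.8920/1.1080) = 2544.8 × 0.89725 ≈ 2283.3 MHz.

2283.3 MHz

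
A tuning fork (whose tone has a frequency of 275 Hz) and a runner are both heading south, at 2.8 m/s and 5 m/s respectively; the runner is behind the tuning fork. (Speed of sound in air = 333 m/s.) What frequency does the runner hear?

The runner is behind, so the tuning fork is moving away from it while the runner is moving toward the tuning fork.
With source receding and observer approaching, f' = f · (v + v_o)/(v + v_s).
f' = 275 × (333 + 5)/(333 + 2.8) = 275 × 338/335.8 ≈ 277 Hz.

277 Hz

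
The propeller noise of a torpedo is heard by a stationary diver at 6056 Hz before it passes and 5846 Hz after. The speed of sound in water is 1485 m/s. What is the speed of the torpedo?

26 m/s

f₁/f₂ = (v + v_s)/(v − v_s), so v_s = v · (f₁ − f₂)/(f₁ + f₂).
v_s = 1485 × (6056 − 5846)/(6056 + 5846) = 1485 × 210/11902 ≈ 26 m/s.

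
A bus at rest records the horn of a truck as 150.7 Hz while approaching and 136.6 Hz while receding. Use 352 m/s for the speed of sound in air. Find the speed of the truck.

f₁/f₂ = (v + v_s)/(v − v_s), so v_s = v · (f₁ − f₂)/(f₁ + f₂).
v_s = 352 × (150.7 − 136.6)/(150.7 + 136.6) = 352 × 14.1/287.3 ≈ 17.3 m/s.

17.3 m/s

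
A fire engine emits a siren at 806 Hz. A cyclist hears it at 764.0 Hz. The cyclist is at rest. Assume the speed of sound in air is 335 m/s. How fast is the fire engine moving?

f' < f, so the fire engine is receding.
f' = f · v/(v + v_s) ⇒ v_s = v · |1 − f/f'|.
v_s = 335 × |1 − 806/764.0| = 335 × 0.05497 ≈ 18.4 m/s.

18.4 m/s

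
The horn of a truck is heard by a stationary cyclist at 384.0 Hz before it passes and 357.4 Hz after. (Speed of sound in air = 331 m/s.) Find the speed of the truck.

11.9 m/s

f₁/f₂ = (v + v_s)/(v − v_s), so v_s = v · (f₁ − f₂)/(f₁ + f₂).
v_s = 331 × (384.0 − 357.4)/(384.0 + 357.4) = 331 × 26.6/741.4 ≈ 11.9 m/s.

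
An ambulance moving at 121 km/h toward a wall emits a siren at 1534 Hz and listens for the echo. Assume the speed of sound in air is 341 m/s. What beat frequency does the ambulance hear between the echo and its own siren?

121 km/h = 33.61 m/s.
The wall receives the sound from a moving source: f₁ = f₀ · v/(v − v_e) = 1534 × 341/307.39 ≈ 1702 Hz.
On the return leg the ambulance is a moving observer: f₂ = f₁ · (v + v_e)/v = 1702 × 374.61/341 ≈ 1869 Hz.
Beat against the emitted tone: |f₂ − f₀| = 2v_e·f₀/(v − v_e) = 2 × 33.61 × 1534/307.39 ≈ 335 Hz.

335 Hz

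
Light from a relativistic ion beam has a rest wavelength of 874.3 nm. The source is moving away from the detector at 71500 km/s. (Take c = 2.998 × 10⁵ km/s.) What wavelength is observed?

1115.0 nm

β = v/c = 71500/299800 = 0.2385.
Relativistic Doppler for wavelength: λ' = λ₀ · √((1 + β)/(1 − β)).
λ' = 874.3 × √(1.2385/0.7615) = 874.3 × 1.27529 ≈ 1115.0 nm.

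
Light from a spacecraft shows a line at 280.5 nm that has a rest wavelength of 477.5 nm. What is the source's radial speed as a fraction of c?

λ'/λ₀ = 0.5874 < 1 (blueshift), so the source is approaching.
λ'/λ₀ = √((1 − β)/(1 + β)) for an approaching source ⇒ β = (1 − r²)/(1 + r²) with r = λ'/λ₀.
β = (1 − 0.3451)/(1 + 0.3451) ≈ 0.487.

0.487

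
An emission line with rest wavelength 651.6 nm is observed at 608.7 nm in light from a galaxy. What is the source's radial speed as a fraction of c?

0.068

λ'/λ₀ = 0.9342 < 1 (blueshift), so the source is approaching.
λ'/λ₀ = √((1 − β)/(1 + β)) for an approaching source ⇒ β = (1 − r²)/(1 + r²) with r = λ'/λ₀.
β = (1 − 0.8727)/(1 + 0.8727) ≈ 0.068.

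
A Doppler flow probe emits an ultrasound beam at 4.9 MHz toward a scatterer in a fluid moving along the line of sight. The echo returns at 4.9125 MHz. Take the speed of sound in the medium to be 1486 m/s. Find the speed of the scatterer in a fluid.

Double Doppler shift off a moving reflector: f₂ = f₀ · (v + u)/(v − u) (u > 0 toward emitter).
Rearranging, u = v · (f₂ − f₀)/(f₂ + f₀) = 1486 × 0.0125/9.8125 ≈ 1.89 m/s.
So the scatterer in a fluid is moving at 1.89 m/s toward the emitter.

1.89 m/s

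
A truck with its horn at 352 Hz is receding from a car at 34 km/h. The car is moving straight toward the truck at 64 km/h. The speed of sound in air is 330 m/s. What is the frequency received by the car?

34 km/h = 9.444 m/s; 64 km/h = 17.78 m/s.
With source receding and observer approaching, f' = f · (v + v_o)/(v + v_s).
f' = 352 × (330 + 17.78)/(330 + 9.444) = 352 × 347.78/339.44 ≈ 361 Hz.

361 Hz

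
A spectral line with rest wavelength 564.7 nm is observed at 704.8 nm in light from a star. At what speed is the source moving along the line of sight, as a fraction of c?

λ'/λ₀ = 1.2481 > 1 (redshift), so the source is receding.
λ'/λ₀ = √((1 + β)/(1 − β)) for a receding source ⇒ β = (r² − 1)/(r² + 1) with r = λ'/λ₀.
β = (1.5577 − 1)/(1.5577 + 1) ≈ 0.218.

0.218c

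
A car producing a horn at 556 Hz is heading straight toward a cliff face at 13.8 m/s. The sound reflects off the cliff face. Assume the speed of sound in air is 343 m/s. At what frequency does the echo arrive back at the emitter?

603 Hz

The cliff face receives the sound from a moving source: f₁ = f₀ · v/(v − v_e) = 556 × 343/329.2 ≈ 579 Hz.
On the return leg the car is a moving observer: f₂ = f₁ · (v + v_e)/v = 579 × 356.8/343 ≈ 603 Hz.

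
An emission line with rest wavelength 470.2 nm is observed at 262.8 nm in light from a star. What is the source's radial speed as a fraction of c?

0.524

λ'/λ₀ = 0.5589 < 1 (blueshift), so the source is approaching.
λ'/λ₀ = √((1 − β)/(1 + β)) for an approaching source ⇒ β = (1 − r²)/(1 + r²) with r = λ'/λ₀.
β = (1 − 0.3124)/(1 + 0.3124) ≈ 0.524.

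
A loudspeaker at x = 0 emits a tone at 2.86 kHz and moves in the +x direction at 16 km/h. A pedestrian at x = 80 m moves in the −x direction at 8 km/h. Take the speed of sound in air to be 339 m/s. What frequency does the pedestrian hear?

2.92 kHz

16 km/h = 4.444 m/s; 8 km/h = 2.222 m/s.
The observer lies on the +x side, so the source is heading toward the observer and the observer is heading toward the source.
Both move, so f' = f · (v + v_o)/(v − v_s).
f' = 2.86 × (339 + 2.222)/(339 − 4.444) = 2.86 × 341.22/334.56 ≈ 2.92 kHz.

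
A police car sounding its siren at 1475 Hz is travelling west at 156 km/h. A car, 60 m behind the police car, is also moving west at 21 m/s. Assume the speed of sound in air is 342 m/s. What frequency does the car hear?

156 km/h = 43.33 m/s.
The car is behind, so the police car is moving away from it while the car is moving toward the police car.
Both move, so f' = f · (v + v_o)/(v + v_s).
f' = 1475 × (342 + 21)/(342 + 43.33) = 1475 × 363/385.33 ≈ 1390 Hz.

1390 Hz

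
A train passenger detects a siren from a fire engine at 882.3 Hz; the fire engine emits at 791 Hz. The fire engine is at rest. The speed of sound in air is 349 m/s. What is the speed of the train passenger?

40 m/s

f' > f, so the train passenger is approaching.
f' = f · (v + v_o)/v ⇒ v_o = v · |f'/f − 1|.
v_o = 349 × |882.3/791 − 1| = 349 × 0.1154 ≈ 40 m/s.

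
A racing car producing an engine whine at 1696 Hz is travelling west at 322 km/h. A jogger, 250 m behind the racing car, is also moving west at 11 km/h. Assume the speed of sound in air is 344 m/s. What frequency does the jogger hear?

1358 Hz

322 km/h = 89.44 m/s; 11 km/h = 3.056 m/s.
The jogger is behind, so the racing car is moving away from it while the jogger is moving toward the racing car.
With source receding and observer approaching, f' = f · (v + v_o)/(v + v_s).
f' = 1696 × (344 + 3.056)/(344 + 89.44) = 1696 × 347.06/433.44 ≈ 1358 Hz.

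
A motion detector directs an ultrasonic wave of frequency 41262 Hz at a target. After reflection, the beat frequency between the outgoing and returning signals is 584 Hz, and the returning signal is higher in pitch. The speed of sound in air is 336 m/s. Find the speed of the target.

2.36 m/s

Double Doppler shift off a moving reflector: f₂ = f₀ · (v + u)/(v − u) (u > 0 toward emitter).
Returning signal is higher, so f₂ = f₀ + Δf = 41262 + 584 = 41846 Hz.
Rearranging, u = v · (f₂ − f₀)/(f₂ + f₀) = 336 × 584/83108 ≈ 2.36 m/s.
So the target is moving at 2.36 m/s toward the emitter.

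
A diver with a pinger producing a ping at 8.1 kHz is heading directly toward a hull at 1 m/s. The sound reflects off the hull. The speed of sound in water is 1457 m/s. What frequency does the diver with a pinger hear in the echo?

The hull receives the sound from a moving source: f₁ = f₀ · v/(v − v_e) = 8.1 × 1457/1456 ≈ 8.11 kHz.
On the return leg the diver with a pinger is a moving observer: f₂ = f₁ · (v + v_e)/v = 8.11 × 1458/1457 ≈ 8.11 kHz.

8.11 kHz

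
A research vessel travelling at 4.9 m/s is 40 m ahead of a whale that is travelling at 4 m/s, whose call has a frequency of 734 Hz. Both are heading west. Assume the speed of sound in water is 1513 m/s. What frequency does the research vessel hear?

734 Hz

The research vessel is ahead, so the whale is moving toward it while the research vessel is moving away from the whale.
Both move, so f' = f · (v − v_o)/(v − v_s).
f' = 734 × (1513 − 4.9)/(1513 − 4) = 734 × 1508.1/1509 ≈ 734 Hz.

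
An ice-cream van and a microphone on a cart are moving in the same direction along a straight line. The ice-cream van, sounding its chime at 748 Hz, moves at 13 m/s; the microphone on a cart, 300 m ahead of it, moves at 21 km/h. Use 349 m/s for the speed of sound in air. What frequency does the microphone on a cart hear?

764 Hz

21 km/h = 5.833 m/s.
The microphone on a cart is ahead, so the ice-cream van is moving toward it while the microphone on a cart is moving away from the ice-cream van.
With source approaching and observer receding, f' = f · (v − v_o)/(v − v_s).
f' = 748 × (349 − 5.833)/(349 − 13) = 748 × 343.17/336 ≈ 764 Hz.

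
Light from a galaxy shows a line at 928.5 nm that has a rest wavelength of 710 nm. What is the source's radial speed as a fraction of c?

0.262

λ'/λ₀ = 1.3077 > 1 (redshift), so the source is receding.
λ'/λ₀ = √((1 + β)/(1 − β)) for a receding source ⇒ β = (r² − 1)/(r² + 1) with r = λ'/λ₀.
β = (1.7102 − 1)/(1.7102 + 1) ≈ 0.262.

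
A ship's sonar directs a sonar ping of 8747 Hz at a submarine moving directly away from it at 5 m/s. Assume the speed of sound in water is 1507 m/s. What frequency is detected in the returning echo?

At the submarine (a moving observer), f₁ = f₀ · (v − u)/v = 8747 × 1502/1507 ≈ 8718 Hz.
On reflection it acts as a source moving away from the stationary detector: f₂ = f₁ · v/(v + u) = 8718 × 1507/1512 ≈ 8689 Hz.

8689 Hz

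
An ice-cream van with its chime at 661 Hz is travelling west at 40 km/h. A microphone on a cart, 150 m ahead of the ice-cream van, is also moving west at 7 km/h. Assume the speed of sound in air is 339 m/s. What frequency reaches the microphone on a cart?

679 Hz

40 km/h = 11.11 m/s; 7 km/h = 1.944 m/s.
The microphone on a cart is ahead, so the ice-cream van is moving toward it while the microphone on a cart is moving away from the ice-cream van.
General Doppler shift: f' = f · (v − v_o)/(v − v_s).
f' = 661 × (339 − 1.944)/(339 − 11.11) = 661 × 337.06/327.89 ≈ 679 Hz.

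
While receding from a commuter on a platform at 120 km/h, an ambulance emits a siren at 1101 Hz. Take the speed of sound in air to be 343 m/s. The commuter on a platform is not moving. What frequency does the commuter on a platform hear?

1003 Hz

120 km/h = 33.33 m/s.
Moving source, stationary observer: f' = f · v/(v + v_s) since the source is receding.
f' = 1101 × 343/(343 + 33.33) = 1101 × 343/376.3 ≈ 1003 Hz.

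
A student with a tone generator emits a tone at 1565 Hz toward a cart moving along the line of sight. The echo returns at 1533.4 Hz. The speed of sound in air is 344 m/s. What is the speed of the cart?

Double Doppler shift off a moving reflector: f₂ = f₀ · (v + u)/(v − u) (u > 0 toward emitter).
Rearranging, u = v · (f₂ − f₀)/(f₂ + f₀) = 344 × -31.6/3098.4 ≈ -3.5 m/s.
So the cart is moving at 3.5 m/s away from the emitter.

3.5 m/s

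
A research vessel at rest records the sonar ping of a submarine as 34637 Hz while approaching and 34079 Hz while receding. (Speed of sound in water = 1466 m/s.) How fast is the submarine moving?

f₁/f₂ = (v + v_s)/(v − v_s), so v_s = v · (f₁ − f₂)/(f₁ + f₂).
v_s = 1466 × (34637 − 34079)/(34637 + 34079) = 1466 × 558/68716 ≈ 11.9 m/s.

11.9 m/s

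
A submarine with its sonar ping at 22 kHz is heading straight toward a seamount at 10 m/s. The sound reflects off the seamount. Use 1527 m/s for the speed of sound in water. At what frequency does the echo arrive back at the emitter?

22.3 kHz

The seamount receives the sound from a moving source: f₁ = f₀ · v/(v − v_e) = 22 × 1527/1517 ≈ 22.1 kHz.
On the return leg the submarine is a moving observer: f₂ = f₁ · (v + v_e)/v = 22.1 × 1537/1527 ≈ 22.3 kHz.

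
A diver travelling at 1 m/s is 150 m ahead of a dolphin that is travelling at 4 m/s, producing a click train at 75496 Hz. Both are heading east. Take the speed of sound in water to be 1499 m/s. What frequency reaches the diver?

The diver is ahead, so the dolphin is moving toward it while the diver is moving away from the dolphin.
General Doppler shift: f' = f · (v − v_o)/(v − v_s).
f' = 75496 × (1499 − 1)/(1499 − 4) = 75496 × 1498/1495 ≈ 75647 Hz.

75647 Hz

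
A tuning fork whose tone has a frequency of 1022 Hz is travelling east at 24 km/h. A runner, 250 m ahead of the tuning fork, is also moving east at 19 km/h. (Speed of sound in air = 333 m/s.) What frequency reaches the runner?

24 km/h = 6.667 m/s; 19 km/h = 5.278 m/s.
The runner is ahead, so the tuning fork is moving toward it while the runner is moving away from the tuning fork.
General Doppler shift: f' = f · (v − v_o)/(v − v_s).
f' = 1022 × (333 − 5.278)/(333 − 6.667) = 1022 × 327.72/326.33 ≈ 1026 Hz.

1026 Hz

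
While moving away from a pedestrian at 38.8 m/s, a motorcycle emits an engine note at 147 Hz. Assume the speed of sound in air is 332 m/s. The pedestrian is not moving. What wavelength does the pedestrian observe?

2.52 m

Only the source moves, away from the listener, so f' = f · v/(v + v_s).
f' = 147 × 332/(332 + 38.8) ≈ 132 Hz.
λ' = v/f' = 332/131.618 ≈ 2.52 m.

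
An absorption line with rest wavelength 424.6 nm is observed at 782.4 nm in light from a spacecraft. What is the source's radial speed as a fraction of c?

λ'/λ₀ = 1.8427 > 1 (redshift), so the source is receding.
λ'/λ₀ = √((1 + β)/(1 − β)) for a receding source ⇒ β = (r² − 1)/(r² + 1) with r = λ'/λ₀.
β = (3.3955 − 1)/(3.3955 + 1) ≈ 0.545.

0.545c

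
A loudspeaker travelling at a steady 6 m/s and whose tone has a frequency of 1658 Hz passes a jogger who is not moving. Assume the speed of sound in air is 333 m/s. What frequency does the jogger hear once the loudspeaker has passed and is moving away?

Receding: f₂ = f · v/(v + v_s) = 1658 × 333/339 ≈ 1629 Hz.

1629 Hz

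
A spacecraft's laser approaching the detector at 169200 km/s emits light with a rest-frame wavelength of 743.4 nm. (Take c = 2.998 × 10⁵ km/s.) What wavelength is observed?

β = v/c = 169200/299800 = 0.5644.
Relativistic Doppler for wavelength: λ' = λ₀ · √((1 − β)/(1 + β)).
λ' = 743.4 × √(0.4356/1.5644) = 743.4 × 0.52770 ≈ 392.3 nm.

392.3 nm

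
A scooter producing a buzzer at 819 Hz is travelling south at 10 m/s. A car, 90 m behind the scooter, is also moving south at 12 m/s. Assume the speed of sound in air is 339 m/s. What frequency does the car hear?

824 Hz

The car is behind, so the scooter is moving away from it while the car is moving toward the scooter.
With source receding and observer approaching, f' = f · (v + v_o)/(v + v_s).
f' = 819 × (339 + 12)/(339 + 10) = 819 × 351/349 ≈ 824 Hz.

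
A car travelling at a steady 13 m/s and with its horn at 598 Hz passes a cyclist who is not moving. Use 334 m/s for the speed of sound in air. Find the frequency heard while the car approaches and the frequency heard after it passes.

Approaching: f₁ = f · v/(v − v_s) = 598 × 334/321 ≈ 622 Hz.
Receding: f₂ = f · v/(v + v_s) = 598 × 334/347 ≈ 576 Hz.

622 Hz approaching; 576 Hz receding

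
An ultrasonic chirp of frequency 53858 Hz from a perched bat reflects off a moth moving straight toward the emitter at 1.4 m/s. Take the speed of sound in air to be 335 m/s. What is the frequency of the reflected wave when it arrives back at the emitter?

The moth first receives the wave as a moving observer: f₁ = f₀ · (v + u)/v = 53858 × (335 + 1.4)/335 ≈ 54083 Hz.
On reflection it acts as a source moving toward the stationary detector: f₂ = f₁ · v/(v − u) = 54083 × 335/333.6 ≈ 54310 Hz.

54310 Hz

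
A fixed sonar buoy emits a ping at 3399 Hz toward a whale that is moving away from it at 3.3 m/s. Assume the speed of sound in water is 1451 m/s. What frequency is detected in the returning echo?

3384 Hz

The whale first receives the wave as a moving observer: f₁ = f₀ · (v − u)/v = 3399 × (1451 − 3.3)/1451 ≈ 3391 Hz.
On reflection it acts as a source moving away from the stationary detector: f₂ = f₁ · v/(v + u) = 3391 × 1451/1454.3 ≈ 3384 Hz.
Equivalently f₂ = f₀ · (v − u)/(v + u).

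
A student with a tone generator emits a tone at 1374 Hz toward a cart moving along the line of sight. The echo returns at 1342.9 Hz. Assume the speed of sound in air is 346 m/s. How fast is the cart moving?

4.0 m/s

Double Doppler shift off a moving reflector: f₂ = f₀ · (v + u)/(v − u) (u > 0 toward emitter).
Rearranging, u = v · (f₂ − f₀)/(f₂ + f₀) = 346 × -31.1/2716.9 ≈ -4.0 m/s.
So the cart is moving at 4.0 m/s away from the emitter.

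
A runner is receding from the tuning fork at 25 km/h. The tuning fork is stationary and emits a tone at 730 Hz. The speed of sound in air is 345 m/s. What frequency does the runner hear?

25 km/h = 6.944 m/s.
Moving observer, stationary source: f' = f · (v − v_o)/v.
f' = 730 × (345 − 6.944)/345 = 730 × 338.06/345 ≈ 715 Hz.

715 Hz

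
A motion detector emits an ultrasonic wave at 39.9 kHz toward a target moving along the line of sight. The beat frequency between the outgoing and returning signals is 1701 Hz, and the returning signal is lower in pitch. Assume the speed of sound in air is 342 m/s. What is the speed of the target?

7.4 m/s

Double Doppler shift off a moving reflector: f₂ = f₀ · (v + u)/(v − u) (u > 0 toward emitter).
Returning signal is lower, so f₂ = f₀ − Δf = 39900 − 1701 = 38199 Hz.
Rearranging, u = v · (f₂ − f₀)/(f₂ + f₀) = 342 × -1701/78099 ≈ -7.4 m/s.
So the target is moving at 7.4 m/s away from the emitter.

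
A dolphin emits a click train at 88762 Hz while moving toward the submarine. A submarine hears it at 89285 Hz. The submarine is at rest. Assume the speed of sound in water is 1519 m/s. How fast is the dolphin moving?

f' = f · v/(v − v_s) ⇒ v_s = v · |1 − f/f'|.
v_s = 1519 × |1 − 88762/89285| = 1519 × 0.005858 ≈ 8.9 m/s.

8.9 m/s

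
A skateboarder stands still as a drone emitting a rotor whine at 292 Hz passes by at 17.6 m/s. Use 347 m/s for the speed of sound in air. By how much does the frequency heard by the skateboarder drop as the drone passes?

Approaching: f₁ = f · v/(v − v_s) = 292 × 347/329.4 ≈ 307.6 Hz.
Receding: f₂ = f · v/(v + v_s) = 292 × 347/364.6 ≈ 277.9 Hz.
Drop: f₁ − f₂ = 2f·v·v_s/(v² − v_s²) = 2 × 292 × 347 × 17.6/(347² − 17.6²) ≈ 29.7 Hz.

29.7 Hz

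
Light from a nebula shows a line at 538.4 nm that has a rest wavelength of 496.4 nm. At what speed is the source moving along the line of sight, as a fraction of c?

λ'/λ₀ = 1.0846 > 1 (redshift), so the source is receding.
λ'/λ₀ = √((1 + β)/(1 − β)) for a receding source ⇒ β = (r² − 1)/(r² + 1) with r = λ'/λ₀.
β = (1.1764 − 1)/(1.1764 + 1) ≈ 0.081.

0.081c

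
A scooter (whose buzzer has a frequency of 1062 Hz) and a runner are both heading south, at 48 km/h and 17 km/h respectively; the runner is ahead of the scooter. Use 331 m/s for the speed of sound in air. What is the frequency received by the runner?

48 km/h = 13.33 m/s; 17 km/h = 4.722 m/s.
The runner is ahead, so the scooter is moving toward it while the runner is moving away from the scooter.
With source approaching and observer receding, f' = f · (v − v_o)/(v − v_s).
f' = 1062 × (331 − 4.722)/(331 − 13.33) = 1062 × 326.28/317.67 ≈ 1091 Hz.

1091 Hz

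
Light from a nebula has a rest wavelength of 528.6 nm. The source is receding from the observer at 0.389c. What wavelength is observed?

Relativistic Doppler for wavelength: λ' = λ₀ · √((1 + β)/(1 − β)).
λ' = 528.6 × √(1.3890/0.6110) = 528.6 × 1.50775 ≈ 797.0 nm.

797.0 nm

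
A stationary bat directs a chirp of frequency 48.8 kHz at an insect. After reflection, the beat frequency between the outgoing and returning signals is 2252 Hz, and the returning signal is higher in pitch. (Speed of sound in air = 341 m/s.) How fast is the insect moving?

7.7 m/s

Double Doppler shift off a moving reflector: f₂ = f₀ · (v + u)/(v − u) (u > 0 toward emitter).
Returning signal is higher, so f₂ = f₀ + Δf = 48800 + 2252 = 51052 Hz.
Rearranging, u = v · (f₂ − f₀)/(f₂ + f₀) = 341 × 2252/99852 ≈ 7.7 m/s.
So the insect is moving at 7.7 m/s toward the emitter.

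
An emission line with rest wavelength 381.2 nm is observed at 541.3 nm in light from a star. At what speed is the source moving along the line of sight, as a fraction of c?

0.337c

λ'/λ₀ = 1.4200 > 1 (redshift), so the source is receding.
λ'/λ₀ = √((1 + β)/(1 − β)) for a receding source ⇒ β = (r² − 1)/(r² + 1) with r = λ'/λ₀.
β = (2.0164 − 1)/(2.0164 + 1) ≈ 0.337.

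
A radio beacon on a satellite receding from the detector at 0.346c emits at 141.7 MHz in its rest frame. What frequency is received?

98.8 MHz

Relativistic Doppler for frequency: f' = f₀ · √((1 − β)/(1 + β)).
f' = 141.7 × √(0.6540/1.3460) = 141.7 × 0.69705 ≈ 98.8 MHz.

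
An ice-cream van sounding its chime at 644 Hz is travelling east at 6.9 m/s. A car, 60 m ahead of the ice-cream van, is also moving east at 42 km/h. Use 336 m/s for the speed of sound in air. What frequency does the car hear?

42 km/h = 11.67 m/s.
The car is ahead, so the ice-cream van is moving toward it while the car is moving away from the ice-cream van.
With source approaching and observer receding, f' = f · (v − v_o)/(v − v_s).
f' = 644 × (336 − 11.67)/(336 − 6.9) = 644 × 324.33/329.1 ≈ 635 Hz.

635 Hz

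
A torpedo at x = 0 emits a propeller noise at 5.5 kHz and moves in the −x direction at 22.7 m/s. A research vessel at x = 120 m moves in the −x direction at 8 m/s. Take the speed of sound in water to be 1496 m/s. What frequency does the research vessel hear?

The observer lies on the +x side, so the source is heading away from the observer and the observer is heading toward the source.
General Doppler shift: f' = f · (v + v_o)/(v + v_s).
f' = 5.5 × (1496 + 8)/(1496 + 22.7) = 5.5 × 1504/1518.7 ≈ 5.45 kHz.

5.45 kHz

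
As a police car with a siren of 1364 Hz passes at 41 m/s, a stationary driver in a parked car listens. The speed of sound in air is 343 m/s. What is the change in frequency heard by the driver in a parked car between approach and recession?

331 Hz

Approaching: f₁ = f · v/(v − v_s) = 1364 × 343/302 ≈ 1549 Hz.
Receding: f₂ = f · v/(v + v_s) = 1364 × 343/384 ≈ 1218 Hz.
Drop: f₁ − f₂ = 2f·v·v_s/(v² − v_s²) = 2 × 1364 × 343 × 41/(343² − 41²) ≈ 331 Hz.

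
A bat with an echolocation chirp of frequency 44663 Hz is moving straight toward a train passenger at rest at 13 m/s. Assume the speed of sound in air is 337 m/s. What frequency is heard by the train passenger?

With the source moving toward a stationary observer, f' = f · v/(v − v_s).
f' = 44663 × 337/(337 − 13) = 44663 × 337/324 ≈ 46455 Hz.

46455 Hz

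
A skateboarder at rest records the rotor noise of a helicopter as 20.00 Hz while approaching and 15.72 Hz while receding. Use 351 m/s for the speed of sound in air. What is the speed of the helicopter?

f₁/f₂ = (v + v_s)/(v − v_s), so v_s = v · (f₁ − f₂)/(f₁ + f₂).
v_s = 351 × (20.00 − 15.72)/(20.00 + 15.72) = 351 × 4.28/35.72 ≈ 42 m/s.

42 m/s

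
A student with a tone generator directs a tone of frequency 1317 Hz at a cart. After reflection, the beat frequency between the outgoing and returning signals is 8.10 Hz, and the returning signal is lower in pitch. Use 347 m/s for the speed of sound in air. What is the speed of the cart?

1.07 m/s

Double Doppler shift off a moving reflector: f₂ = f₀ · (v + u)/(v − u) (u > 0 toward emitter).
Returning signal is lower, so f₂ = f₀ − Δf = 1317 − 8.1 = 1308.9 Hz.
Rearranging, u = v · (f₂ − f₀)/(f₂ + f₀) = 347 × -8.1/2625.9 ≈ -1.07 m/s.
So the cart is moving at 1.07 m/s away from the emitter.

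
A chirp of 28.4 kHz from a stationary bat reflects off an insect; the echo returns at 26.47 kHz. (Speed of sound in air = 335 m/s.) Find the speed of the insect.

Double Doppler shift off a moving reflector: f₂ = f₀ · (v + u)/(v − u) (u > 0 toward emitter).
Rearranging, u = v · (f₂ − f₀)/(f₂ + f₀) = 335 × -1.93/54.87 ≈ -11.8 m/s.
So the insect is moving at 11.8 m/s away from the emitter.

11.8 m/s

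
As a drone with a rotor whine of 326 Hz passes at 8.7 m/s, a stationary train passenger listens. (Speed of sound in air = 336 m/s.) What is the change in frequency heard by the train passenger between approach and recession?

16.9 Hz

Approaching: f₁ = f · v/(v − v_s) = 326 × 336/327.3 ≈ 334.7 Hz.
Receding: f₂ = f · v/(v + v_s) = 326 × 336/344.7 ≈ 317.8 Hz.
Drop: f₁ − f₂ = 2f·v·v_s/(v² − v_s²) = 2 × 326 × 336 × 8.7/(336² − 8.7²) ≈ 16.9 Hz.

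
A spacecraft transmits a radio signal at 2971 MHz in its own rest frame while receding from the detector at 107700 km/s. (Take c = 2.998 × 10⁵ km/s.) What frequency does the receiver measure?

2039.9 MHz

β = v/c = 107700/299800 = 0.3592.
Relativistic Doppler for frequency: f' = f₀ · √((1 − β)/(1 + β)).
f' = 2971 × √(0.6408/1.3592) = 2971 × 0.68659 ≈ 2039.9 MHz.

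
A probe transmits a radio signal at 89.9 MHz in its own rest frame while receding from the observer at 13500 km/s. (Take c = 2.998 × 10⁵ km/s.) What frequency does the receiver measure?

85.9 MHz

β = v/c = 13500/299800 = 0.0450.
Relativistic Doppler for frequency: f' = f₀ · √((1 − β)/(1 + β)).
f' = 89.9 × √(0.9550/1.0450) = 89.9 × 0.95594 ≈ 85.9 MHz.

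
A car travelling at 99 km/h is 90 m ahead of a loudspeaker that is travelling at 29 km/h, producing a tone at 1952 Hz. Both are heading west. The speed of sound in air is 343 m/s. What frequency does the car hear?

1839 Hz

29 km/h = 8.056 m/s; 99 km/h = 27.5 m/s.
The car is ahead, so the loudspeaker is moving toward it while the car is moving away from the loudspeaker.
With source approaching and observer receding, f' = f · (v − v_o)/(v − v_s).
f' = 1952 × (343 − 27.5)/(343 − 8.056) = 1952 × 315.5/334.94 ≈ 1839 Hz.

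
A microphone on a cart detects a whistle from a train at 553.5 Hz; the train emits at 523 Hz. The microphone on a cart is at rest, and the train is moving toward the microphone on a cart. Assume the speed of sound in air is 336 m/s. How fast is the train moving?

f' = f · v/(v − v_s) ⇒ v_s = v · |1 − f/f'|.
v_s = 336 × |1 − 523/553.5| = 336 × 0.0551 ≈ 18.5 m/s.

18.5 m/s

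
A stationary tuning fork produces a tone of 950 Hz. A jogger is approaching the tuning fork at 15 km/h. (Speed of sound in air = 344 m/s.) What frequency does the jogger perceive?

15 km/h = 4.167 m/s.
Only the observer moves, toward the source, so f' = f · (v + v_o)/v.
f' = 950 × (344 + 4.167)/344 = 950 × 348.17/344 ≈ 962 Hz.

962 Hz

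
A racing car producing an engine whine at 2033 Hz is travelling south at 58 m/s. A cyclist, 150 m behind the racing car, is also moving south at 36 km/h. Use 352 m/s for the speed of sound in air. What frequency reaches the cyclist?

1795 Hz

36 km/h = 10 m/s.
The cyclist is behind, so the racing car is moving away from it while the cyclist is moving toward the racing car.
With source receding and observer approaching, f' = f · (v + v_o)/(v + v_s).
f' = 2033 × (352 + 10)/(352 + 58) = 2033 × 362/410 ≈ 1795 Hz.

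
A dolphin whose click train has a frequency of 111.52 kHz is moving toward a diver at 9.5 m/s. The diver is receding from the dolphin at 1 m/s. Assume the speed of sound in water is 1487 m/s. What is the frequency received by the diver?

112.2 kHz

Both move, so f' = f · (v − v_o)/(v − v_s).
f' = 111.52 × (1487 − 1)/(1487 − 9.5) = 111.52 × 1486/1477.5 ≈ 112.2 kHz.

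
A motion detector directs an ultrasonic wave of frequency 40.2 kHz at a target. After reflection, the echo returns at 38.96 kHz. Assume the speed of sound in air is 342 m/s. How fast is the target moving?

Double Doppler shift off a moving reflector: f₂ = f₀ · (v + u)/(v − u) (u > 0 toward emitter).
Rearranging, u = v · (f₂ − f₀)/(f₂ + f₀) = 342 × -1.24/79.16 ≈ -5.4 m/s.
So the target is moving at 5.4 m/s away from the emitter.

5.4 m/s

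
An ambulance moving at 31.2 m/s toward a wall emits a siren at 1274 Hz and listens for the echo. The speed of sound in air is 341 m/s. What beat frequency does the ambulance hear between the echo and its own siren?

257 Hz

The wall receives the sound from a moving source: f₁ = f₀ · v/(v − v_e) = 1274 × 341/309.8 ≈ 1402 Hz.
On the return leg the ambulance is a moving observer: f₂ = f₁ · (v + v_e)/v = 1402 × 372.2/341 ≈ 1531 Hz.
Beat against the emitted tone: |f₂ − f₀| = 2v_e·f₀/(v − v_e) = 2 × 31.2 × 1274/309.8 ≈ 257 Hz.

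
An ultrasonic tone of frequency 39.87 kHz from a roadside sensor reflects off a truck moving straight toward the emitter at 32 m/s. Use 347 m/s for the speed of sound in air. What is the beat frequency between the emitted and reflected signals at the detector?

8101 Hz

At the truck (a moving observer), f₁ = f₀ · (v + u)/v = 39.87 × 379/347 ≈ 43.55 kHz.
On reflection it acts as a source moving toward the stationary detector: f₂ = f₁ · v/(v − u) = 43.55 × 347/315 ≈ 47.97 kHz.
Beat frequency (with f₀ = 39870 Hz): |f₂ − f₀| = 2u·f₀/(v − u) = 2 × 32 × 39870/315 ≈ 8101 Hz.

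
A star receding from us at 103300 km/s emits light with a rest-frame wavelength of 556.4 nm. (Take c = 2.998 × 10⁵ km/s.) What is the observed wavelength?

β = v/c = 103300/299800 = 0.3446.
Relativistic Doppler for wavelength: λ' = λ₀ · √((1 + β)/(1 − β)).
λ' = 556.4 × √(1.3446/0.6554) = 556.4 × 1.43227 ≈ 796.9 nm.

796.9 nm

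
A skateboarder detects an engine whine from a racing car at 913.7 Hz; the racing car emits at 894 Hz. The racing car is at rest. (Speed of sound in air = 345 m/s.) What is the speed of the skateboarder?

f' > f, so the skateboarder is approaching.
f' = f · (v + v_o)/v ⇒ v_o = v · |f'/f − 1|.
v_o = 345 × |913.7/894 − 1| = 345 × 0.02204 ≈ 7.6 m/s.

7.6 m/s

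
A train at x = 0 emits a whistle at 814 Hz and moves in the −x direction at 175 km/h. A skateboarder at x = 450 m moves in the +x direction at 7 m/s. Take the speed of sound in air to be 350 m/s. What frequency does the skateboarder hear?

700 Hz

175 km/h = 48.61 m/s.
The observer lies on the +x side, so the source is heading away from the observer and the observer is heading away from the source.
Both move, so f' = f · (v − v_o)/(v + v_s).
f' = 814 × (350 − 7)/(350 + 48.61) = 814 × 343/398.61 ≈ 700 Hz.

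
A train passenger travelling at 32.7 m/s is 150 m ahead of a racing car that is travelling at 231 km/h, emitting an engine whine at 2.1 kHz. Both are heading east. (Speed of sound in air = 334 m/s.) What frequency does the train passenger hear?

2.34 kHz

231 km/h = 64.17 m/s.
The train passenger is ahead, so the racing car is moving toward it while the train passenger is moving away from the racing car.
Both move, so f' = f · (v − v_o)/(v − v_s).
f' = 2.1 × (334 − 32.7)/(334 − 64.17) = 2.1 × 301.3/269.83 ≈ 2.34 kHz.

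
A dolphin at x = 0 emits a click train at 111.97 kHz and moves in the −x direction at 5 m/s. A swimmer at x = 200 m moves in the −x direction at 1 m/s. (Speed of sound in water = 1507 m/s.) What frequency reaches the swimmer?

The observer lies on the +x side, so the source is heading away from the observer and the observer is heading toward the source.
With source receding and observer approaching, f' = f · (v + v_o)/(v + v_s).
f' = 111.97 × (1507 + 1)/(1507 + 5) = 111.97 × 1508/1512 ≈ 111.7 kHz.

111.7 kHz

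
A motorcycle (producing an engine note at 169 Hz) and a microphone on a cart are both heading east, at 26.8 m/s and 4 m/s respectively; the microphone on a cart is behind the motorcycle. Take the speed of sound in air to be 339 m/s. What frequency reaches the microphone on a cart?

The microphone on a cart is behind, so the motorcycle is moving away from it while the microphone on a cart is moving toward the motorcycle.
With source receding and observer approaching, f' = f · (v + v_o)/(v + v_s).
f' = 169 × (339 + 4)/(339 + 26.8) = 169 × 343/365.8 ≈ 158 Hz.

158 Hz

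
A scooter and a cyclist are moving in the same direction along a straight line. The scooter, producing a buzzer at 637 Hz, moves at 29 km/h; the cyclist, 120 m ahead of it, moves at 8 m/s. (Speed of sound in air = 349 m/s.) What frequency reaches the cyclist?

29 km/h = 8.056 m/s.
The cyclist is ahead, so the scooter is moving toward it while the cyclist is moving away from the scooter.
Both move, so f' = f · (v − v_o)/(v − v_s).
f' = 637 × (349 − 8)/(349 − 8.056) = 637 × 341/340.94 ≈ 637 Hz.

637 Hz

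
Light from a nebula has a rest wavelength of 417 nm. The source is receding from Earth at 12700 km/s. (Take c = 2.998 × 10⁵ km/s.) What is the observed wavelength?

435.1 nm

β = v/c = 12700/299800 = 0.0424.
Relativistic Doppler for wavelength: λ' = λ₀ · √((1 + β)/(1 − β)).
λ' = 417 × √(1.0424/0.9576) = 417 × 1.04330 ≈ 435.1 nm.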